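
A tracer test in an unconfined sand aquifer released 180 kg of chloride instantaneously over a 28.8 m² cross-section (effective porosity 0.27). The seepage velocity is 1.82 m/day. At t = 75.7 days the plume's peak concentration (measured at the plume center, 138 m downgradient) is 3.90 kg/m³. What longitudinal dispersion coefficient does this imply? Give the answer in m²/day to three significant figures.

0.0370 m²/day

At the plume center C_max = M/(n_e·A·√(4πDt)), so D = M²/(4πt·(n_e·A·C_max)²).
n_e·A·C_max = 0.27 × 28.8 × 3.90 = 30.33 kg/m.
D = 180²/(4π × 75.7 × 30.33²) = 0.0370 m²/day.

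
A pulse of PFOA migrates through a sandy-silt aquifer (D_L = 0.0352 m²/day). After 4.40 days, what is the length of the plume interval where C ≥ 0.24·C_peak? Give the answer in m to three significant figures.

The plume is Gaussian with σ = √(2Dt) = √(2 × 0.0352 × 4.40) = 0.5566 m.
C/C_peak = exp(−Δx²/(2σ²)) = 0.24 ⇒ Δx = σ·√(−2 ln 0.24) = 0.5566 × 1.689 = 0.9401 m.
Width = 2Δx = 1.88 m.

1.88 m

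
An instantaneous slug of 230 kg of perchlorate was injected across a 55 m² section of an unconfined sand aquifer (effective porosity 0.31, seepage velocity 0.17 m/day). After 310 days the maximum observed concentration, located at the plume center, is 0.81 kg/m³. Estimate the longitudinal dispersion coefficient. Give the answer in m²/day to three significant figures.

0.0712 m²/day

At the plume center C_max = M/(n_e·A·√(4πDt)), so D = M²/(4πt·(n_e·A·C_max)²).
n_e·A·C_max = 0.31 × 55 × 0.81 = 13.81 kg/m.
D = 230²/(4π × 310 × 13.81²) = 0.0712 m²/day.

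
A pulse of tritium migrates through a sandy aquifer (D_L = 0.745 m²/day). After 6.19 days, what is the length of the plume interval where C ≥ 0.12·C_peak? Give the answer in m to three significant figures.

The plume is Gaussian with σ = √(2Dt) = √(2 × 0.745 × 6.19) = 3.037 m.
C/C_peak = exp(−Δx²/(2σ²)) = 0.12 ⇒ Δx = σ·√(−2 ln 0.12) = 3.037 × 2.059 = 6.253 m.
Width = 2Δx = 12.5 m.

12.5 m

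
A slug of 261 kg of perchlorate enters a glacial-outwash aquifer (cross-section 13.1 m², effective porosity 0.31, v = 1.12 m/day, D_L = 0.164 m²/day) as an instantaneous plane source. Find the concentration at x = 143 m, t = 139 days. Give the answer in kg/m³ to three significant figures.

0.651 kg/m³

For an instantaneous plane source, C(x,t) = M/(n_e·A·√(4πDt)) · exp(−(x−vt)²/(4Dt)), with n_e·A the pore (flow) area.
Plume center vt = 1.12 × 139 = 155.68 m, so the well at 143 m is 12.68 m upgradient of the peak.
√(4πDt) = 16.93 m, giving peak height M/(n_e·A·√(4πDt)) = 261/(0.31 × 13.1 × 16.93) = 3.796 kg/m³.
(x−vt)²/(4Dt) = (-12.68)²/(4 × 0.164 × 139) = 1.763; exp(−1.763) = 0.1715.
C = 3.796 × 0.1715 = 0.651 kg/m³.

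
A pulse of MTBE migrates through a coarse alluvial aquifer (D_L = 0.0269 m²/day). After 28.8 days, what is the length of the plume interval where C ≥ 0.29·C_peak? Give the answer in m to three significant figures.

3.92 m

The plume is Gaussian with σ = √(2Dt) = √(2 × 0.0269 × 28.8) = 1.245 m.
C/C_peak = exp(−Δx²/(2σ²)) = 0.29 ⇒ Δx = σ·√(−2 ln 0.29) = 1.245 × 1.573 = 1.958 m.
Width = 2Δx = 3.92 m.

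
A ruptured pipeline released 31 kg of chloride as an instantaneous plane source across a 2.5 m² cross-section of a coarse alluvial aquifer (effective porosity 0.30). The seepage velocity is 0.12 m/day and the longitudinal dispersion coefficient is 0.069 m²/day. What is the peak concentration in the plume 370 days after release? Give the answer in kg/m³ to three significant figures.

2.31 kg/m³

The peak of an instantaneous 1D plume sits at x = vt; there the Gaussian factor is 1 and C_max = M/(n_e·A·√(4πDt)), where n_e·A is the pore area the mass is dissolved in.
√(4πDt) = √(4π × 0.069 × 370) = 17.91 m, so C_max = 31/(0.30 × 2.5 × 17.91) = 2.31 kg/m³.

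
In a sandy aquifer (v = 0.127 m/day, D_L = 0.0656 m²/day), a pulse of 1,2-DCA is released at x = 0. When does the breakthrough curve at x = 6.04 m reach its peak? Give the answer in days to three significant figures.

For the 1D instantaneous-source solution, setting ∂C/∂t = 0 at fixed x gives v²t² + 2Dt − x² = 0, so t = (√(D² + v²x²) − D)/v².
√(D² + v²x²) = √(0.0656² + 0.127² × 6.04²) = 0.7699; v² = 0.016129.
t = (0.7699 − 0.0656)/0.016129 = 43.7 days (vs. the pure-advection estimate x/v = 47.6 d).

43.7 days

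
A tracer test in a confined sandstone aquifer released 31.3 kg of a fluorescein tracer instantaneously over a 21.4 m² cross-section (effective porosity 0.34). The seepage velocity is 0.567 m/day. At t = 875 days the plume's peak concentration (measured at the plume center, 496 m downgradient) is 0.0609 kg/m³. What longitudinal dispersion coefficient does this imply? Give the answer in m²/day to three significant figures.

At the plume center C_max = M/(n_e·A·√(4πDt)), so D = M²/(4πt·(n_e·A·C_max)²).
n_e·A·C_max = 0.34 × 21.4 × 0.0609 = 0.4431 kg/m.
D = 31.3²/(4π × 875 × 0.4431²) = 0.454 m²/day.

0.454 m²/day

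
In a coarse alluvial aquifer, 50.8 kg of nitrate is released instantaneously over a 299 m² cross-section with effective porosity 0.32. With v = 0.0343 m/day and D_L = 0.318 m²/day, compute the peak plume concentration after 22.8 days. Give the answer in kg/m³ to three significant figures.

The peak of an instantaneous 1D plume sits at x = vt; there the Gaussian factor is 1 and C_max = M/(n_e·A·√(4πDt)), where n_e·A is the pore area the mass is dissolved in.
√(4πDt) = √(4π × 0.318 × 22.8) = 9.545 m, so C_max = 50.8/(0.32 × 299 × 9.545) = 0.0556 kg/m³.

0.0556 kg/m³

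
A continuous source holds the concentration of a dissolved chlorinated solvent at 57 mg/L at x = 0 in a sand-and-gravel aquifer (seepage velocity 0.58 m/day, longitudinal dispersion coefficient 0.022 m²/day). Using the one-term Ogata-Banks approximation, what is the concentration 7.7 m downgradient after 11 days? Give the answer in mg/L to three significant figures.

For a continuous step input, C/C₀ ≈ ½·erfc((x−vt)/(2√(Dt))).
vt = 0.58 × 11 = 6.38 m and 2√(Dt) = 2√(0.022 × 11) = 0.9839 m.
Argument (x−vt)/(2√(Dt)) = (7.7 − 6.38)/0.9839 = 1.342; ½·erfc(1.342) = 0.02886.
C = 57 × 0.02886 = 1.65 mg/L.

1.65 mg/L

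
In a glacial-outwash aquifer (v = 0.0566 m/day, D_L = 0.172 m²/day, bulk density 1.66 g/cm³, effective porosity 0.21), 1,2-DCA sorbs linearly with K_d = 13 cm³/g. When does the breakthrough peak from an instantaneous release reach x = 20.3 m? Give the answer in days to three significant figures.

32100 days

Retardation factor R = 1 + ρ_b·K_d/n = 1 + 1.66 × 13/0.21 = 103.8.
Sorption retards both mechanisms: v_R = v/R = 0.0005453 m/day, D_R = D/R = 0.001657 m²/day.
Peak time from v_R²t² + 2D_R t − x² = 0: t = (√(D_R² + v_R²x²) − D_R)/v_R².
√(D_R² + v_R²x²) = √(0.001657² + 0.0005453² × 20.3²) = 0.01119; v_R² = 2.974e-07.
t = (0.01119 − 0.001657)/2.974e-07 = 32100 days.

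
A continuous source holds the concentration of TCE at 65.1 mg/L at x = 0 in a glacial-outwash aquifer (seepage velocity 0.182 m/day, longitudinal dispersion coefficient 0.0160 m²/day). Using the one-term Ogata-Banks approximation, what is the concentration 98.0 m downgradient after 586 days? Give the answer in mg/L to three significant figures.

63.6 mg/L

For a continuous step input, C/C₀ ≈ ½·erfc((x−vt)/(2√(Dt))).
vt = 0.182 × 586 = 106.652 m and 2√(Dt) = 2√(0.0160 × 586) = 6.124 m.
Argument (x−vt)/(2√(Dt)) = (98.0 − 106.652)/6.124 = -1.413; ½·erfc(-1.413) = 0.9772.
C = 65.1 × 0.9772 = 63.6 mg/L.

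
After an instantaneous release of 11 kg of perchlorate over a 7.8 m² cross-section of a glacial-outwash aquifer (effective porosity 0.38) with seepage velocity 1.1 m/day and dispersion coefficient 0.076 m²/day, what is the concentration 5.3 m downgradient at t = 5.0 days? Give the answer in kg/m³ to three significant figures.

For an instantaneous plane source, C(x,t) = M/(n_e·A·√(4πDt)) · exp(−(x−vt)²/(4Dt)), with n_e·A the pore (flow) area.
Plume center vt = 1.1 × 5.0 = 5.5 m, so the well at 5.3 m is 0.2 m upgradient of the peak.
√(4πDt) = 2.185 m, giving peak height M/(n_e·A·√(4πDt)) = 11/(0.38 × 7.8 × 2.185) = 1.698 kg/m³.
(x−vt)²/(4Dt) = (-0.2)²/(4 × 0.076 × 5.0) = 0.02632; exp(−0.02632) = 0.9740.
C = 1.698 × 0.9740 = 1.65 kg/m³.

1.65 kg/m³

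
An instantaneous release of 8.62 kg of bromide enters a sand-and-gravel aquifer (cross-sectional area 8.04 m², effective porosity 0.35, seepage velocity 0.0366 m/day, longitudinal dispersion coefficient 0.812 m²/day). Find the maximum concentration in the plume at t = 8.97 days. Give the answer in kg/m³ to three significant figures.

0.320 kg/m³

The peak of an instantaneous 1D plume sits at x = vt; there the Gaussian factor is 1 and C_max = M/(n_e·A·√(4πDt)), where n_e·A is the pore area the mass is dissolved in.
√(4πDt) = √(4π × 0.812 × 8.97) = 9.567 m, so C_max = 8.62/(0.35 × 8.04 × 9.567) = 0.320 kg/m³.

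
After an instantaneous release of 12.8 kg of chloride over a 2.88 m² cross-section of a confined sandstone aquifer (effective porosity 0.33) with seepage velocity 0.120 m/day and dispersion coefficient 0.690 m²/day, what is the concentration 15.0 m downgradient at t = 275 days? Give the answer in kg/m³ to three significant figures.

For an instantaneous plane source, C(x,t) = M/(n_e·A·√(4πDt)) · exp(−(x−vt)²/(4Dt)), with n_e·A the pore (flow) area.
Plume center vt = 0.120 × 275 = 33 m, so the well at 15.0 m is 18 m upgradient of the peak.
√(4πDt) = 48.83 m, giving peak height M/(n_e·A·√(4πDt)) = 12.8/(0.33 × 2.88 × 48.83) = 0.2758 kg/m³.
(x−vt)²/(4Dt) = (-18)²/(4 × 0.690 × 275) = 0.4269; exp(−0.4269) = 0.6525.
C = 0.2758 × 0.6525 = 0.180 kg/m³.

0.180 kg/m³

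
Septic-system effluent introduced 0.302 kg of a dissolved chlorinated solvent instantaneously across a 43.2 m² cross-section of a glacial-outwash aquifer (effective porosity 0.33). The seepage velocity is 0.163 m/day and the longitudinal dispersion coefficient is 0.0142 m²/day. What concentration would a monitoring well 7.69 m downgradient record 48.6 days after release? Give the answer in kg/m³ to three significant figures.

0.00705 kg/m³

For an instantaneous plane source, C(x,t) = M/(n_e·A·√(4πDt)) · exp(−(x−vt)²/(4Dt)), with n_e·A the pore (flow) area.
Plume center vt = 0.163 × 48.6 = 7.9218 m, so the well at 7.69 m is 0.2318 m upgradient of the peak.
√(4πDt) = 2.945 m, giving peak height M/(n_e·A·√(4πDt)) = 0.302/(0.33 × 43.2 × 2.945) = 0.007193 kg/m³.
(x−vt)²/(4Dt) = (-0.2318)²/(4 × 0.0142 × 48.6) = 0.01946; exp(−0.01946) = 0.9807.
C = 0.007193 × 0.9807 = 0.00705 kg/m³.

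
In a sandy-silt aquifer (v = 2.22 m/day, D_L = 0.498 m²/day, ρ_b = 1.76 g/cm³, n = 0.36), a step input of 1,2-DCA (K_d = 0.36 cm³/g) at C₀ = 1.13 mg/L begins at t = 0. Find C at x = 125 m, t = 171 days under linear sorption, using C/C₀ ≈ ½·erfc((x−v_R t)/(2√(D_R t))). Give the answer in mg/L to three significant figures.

Retardation factor R = 1 + ρ_b·K_d/n = 1 + 1.76 × 0.36/0.36 = 2.760.
Sorption retards both mechanisms: v_R = v/R = 0.8043 m/day, D_R = D/R = 0.1804 m²/day.
v_R·t = 0.8043 × 171 = 137.5353 m; 2√(D_R t) = 11.11 m; argument = (125 − 137.5353)/11.11 = -1.128.
C = C₀ × ½·erfc(-1.128) = 1.13 × 0.9447 = 1.07 mg/L.

1.07 mg/L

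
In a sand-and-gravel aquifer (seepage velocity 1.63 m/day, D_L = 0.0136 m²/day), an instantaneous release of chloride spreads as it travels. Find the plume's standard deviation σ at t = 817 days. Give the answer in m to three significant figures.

4.71 m

Dispersive spreading gives a Gaussian with σ² = 2Dt; advection only shifts the center.
σ = √(2 × 0.0136 × 817) = 4.71 m.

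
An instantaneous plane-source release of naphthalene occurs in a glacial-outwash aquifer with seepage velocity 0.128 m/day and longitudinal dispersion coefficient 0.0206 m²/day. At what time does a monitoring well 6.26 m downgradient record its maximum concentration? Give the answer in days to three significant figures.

47.7 days

For the 1D instantaneous-source solution, setting ∂C/∂t = 0 at fixed x gives v²t² + 2Dt − x² = 0, so t = (√(D² + v²x²) − D)/v².
√(D² + v²x²) = √(0.0206² + 0.128² × 6.26²) = 0.8015; v² = 0.016384.
t = (0.8015 − 0.0206)/0.016384 = 47.7 days (vs. the pure-advection estimate x/v = 48.9 d).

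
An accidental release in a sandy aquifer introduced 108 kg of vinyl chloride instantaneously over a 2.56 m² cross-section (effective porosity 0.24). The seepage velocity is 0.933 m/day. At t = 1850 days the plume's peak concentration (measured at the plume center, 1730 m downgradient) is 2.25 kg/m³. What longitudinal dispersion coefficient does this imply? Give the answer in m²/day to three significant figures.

At the plume center C_max = M/(n_e·A·√(4πDt)), so D = M²/(4πt·(n_e·A·C_max)²).
n_e·A·C_max = 0.24 × 2.56 × 2.25 = 1.382 kg/m.
D = 108²/(4π × 1850 × 1.382²) = 0.263 m²/day.

0.263 m²/day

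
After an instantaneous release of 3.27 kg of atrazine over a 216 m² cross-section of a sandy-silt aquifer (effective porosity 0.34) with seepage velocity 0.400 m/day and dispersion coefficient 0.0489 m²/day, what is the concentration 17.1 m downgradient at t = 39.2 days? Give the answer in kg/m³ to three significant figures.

For an instantaneous plane source, C(x,t) = M/(n_e·A·√(4πDt)) · exp(−(x−vt)²/(4Dt)), with n_e·A the pore (flow) area.
Plume center vt = 0.400 × 39.2 = 15.68 m, so the well at 17.1 m is 1.42 m downgradient of the peak.
√(4πDt) = 4.908 m, giving peak height M/(n_e·A·√(4πDt)) = 3.27/(0.34 × 216 × 4.908) = 0.009072 kg/m³.
(x−vt)²/(4Dt) = (1.42)²/(4 × 0.0489 × 39.2) = 0.2630; exp(−0.2630) = 0.7687.
C = 0.009072 × 0.7687 = 0.00697 kg/m³.

0.00697 kg/m³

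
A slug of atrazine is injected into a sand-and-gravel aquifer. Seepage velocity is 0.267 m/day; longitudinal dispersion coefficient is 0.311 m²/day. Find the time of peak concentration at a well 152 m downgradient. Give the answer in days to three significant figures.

565 days

For the 1D instantaneous-source solution, setting ∂C/∂t = 0 at fixed x gives v²t² + 2Dt − x² = 0, so t = (√(D² + v²x²) − D)/v².
√(D² + v²x²) = √(0.311² + 0.267² × 152²) = 40.59; v² = 0.071289.
t = (40.59 − 0.311)/0.071289 = 565 days (vs. the pure-advection estimate x/v = 569 d).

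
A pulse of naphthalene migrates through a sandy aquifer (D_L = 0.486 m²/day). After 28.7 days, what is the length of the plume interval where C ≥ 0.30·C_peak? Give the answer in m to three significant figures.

The plume is Gaussian with σ = √(2Dt) = √(2 × 0.486 × 28.7) = 5.282 m.
C/C_peak = exp(−Δx²/(2σ²)) = 0.30 ⇒ Δx = σ·√(−2 ln 0.30) = 5.282 × 1.552 = 8.198 m.
Width = 2Δx = 16.4 m.

16.4 m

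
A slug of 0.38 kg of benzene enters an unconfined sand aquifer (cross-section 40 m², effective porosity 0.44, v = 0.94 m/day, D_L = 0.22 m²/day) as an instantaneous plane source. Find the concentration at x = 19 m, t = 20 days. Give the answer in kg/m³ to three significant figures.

0.00290 kg/m³

For an instantaneous plane source, C(x,t) = M/(n_e·A·√(4πDt)) · exp(−(x−vt)²/(4Dt)), with n_e·A the pore (flow) area.
Plume center vt = 0.94 × 20 = 18.8 m, so the well at 19 m is 0.2 m downgradient of the peak.
√(4πDt) = 7.436 m, giving peak height M/(n_e·A·√(4πDt)) = 0.38/(0.44 × 40 × 7.436) = 0.002904 kg/m³.
(x−vt)²/(4Dt) = (0.2)²/(4 × 0.22 × 20) = 0.002273; exp(−0.002273) = 0.9977.
C = 0.002904 × 0.9977 = 0.00290 kg/m³.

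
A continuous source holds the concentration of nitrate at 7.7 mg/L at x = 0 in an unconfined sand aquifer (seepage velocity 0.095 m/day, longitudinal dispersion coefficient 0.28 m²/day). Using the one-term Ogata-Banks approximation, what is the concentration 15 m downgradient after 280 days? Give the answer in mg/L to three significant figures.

For a continuous step input, C/C₀ ≈ ½·erfc((x−vt)/(2√(Dt))).
vt = 0.095 × 280 = 26.6 m and 2√(Dt) = 2√(0.28 × 280) = 17.71 m.
Argument (x−vt)/(2√(Dt)) = (15 − 26.6)/17.71 = -0.6550; ½·erfc(-0.6550) = 0.8229.
C = 7.7 × 0.8229 = 6.34 mg/L.

6.34 mg/L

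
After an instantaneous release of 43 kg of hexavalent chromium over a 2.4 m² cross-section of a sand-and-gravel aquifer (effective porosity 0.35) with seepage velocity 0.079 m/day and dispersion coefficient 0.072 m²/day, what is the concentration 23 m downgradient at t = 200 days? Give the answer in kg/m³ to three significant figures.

1.55 kg/m³

For an instantaneous plane source, C(x,t) = M/(n_e·A·√(4πDt)) · exp(−(x−vt)²/(4Dt)), with n_e·A the pore (flow) area.
Plume center vt = 0.079 × 200 = 15.8 m, so the well at 23 m is 7.2 m downgradient of the peak.
√(4πDt) = 13.45 m, giving peak height M/(n_e·A·√(4πDt)) = 43/(0.35 × 2.4 × 13.45) = 3.806 kg/m³.
(x−vt)²/(4Dt) = (7.2)²/(4 × 0.072 × 200) = 0.9000; exp(−0.9000) = 0.4066.
C = 3.806 × 0.4066 = 1.55 kg/m³.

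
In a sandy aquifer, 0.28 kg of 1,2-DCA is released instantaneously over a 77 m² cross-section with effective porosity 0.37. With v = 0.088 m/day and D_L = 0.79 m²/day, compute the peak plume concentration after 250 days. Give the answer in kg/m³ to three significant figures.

0.000197 kg/m³

The peak of an instantaneous 1D plume sits at x = vt; there the Gaussian factor is 1 and C_max = M/(n_e·A·√(4πDt)), where n_e·A is the pore area the mass is dissolved in.
√(4πDt) = √(4π × 0.79 × 250) = 49.82 m, so C_max = 0.28/(0.37 × 77 × 49.82) = 0.000197 kg/m³.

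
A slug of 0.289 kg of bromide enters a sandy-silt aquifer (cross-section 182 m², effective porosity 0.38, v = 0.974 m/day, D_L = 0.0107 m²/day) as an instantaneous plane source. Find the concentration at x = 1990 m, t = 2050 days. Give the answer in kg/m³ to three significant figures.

For an instantaneous plane source, C(x,t) = M/(n_e·A·√(4πDt)) · exp(−(x−vt)²/(4Dt)), with n_e·A the pore (flow) area.
Plume center vt = 0.974 × 2050 = 1996.7 m, so the well at 1990 m is 6.7 m upgradient of the peak.
√(4πDt) = 16.60 m, giving peak height M/(n_e·A·√(4πDt)) = 0.289/(0.38 × 182 × 16.60) = 0.0002517 kg/m³.
(x−vt)²/(4Dt) = (-6.7)²/(4 × 0.0107 × 2050) = 0.5116; exp(−0.5116) = 0.5995.
C = 0.0002517 × 0.5995 = 0.000151 kg/m³.

0.000151 kg/m³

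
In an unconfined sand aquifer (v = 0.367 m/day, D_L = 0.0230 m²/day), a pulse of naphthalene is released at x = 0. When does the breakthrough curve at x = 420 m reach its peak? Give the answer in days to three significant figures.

1140 days

For the 1D instantaneous-source solution, setting ∂C/∂t = 0 at fixed x gives v²t² + 2Dt − x² = 0, so t = (√(D² + v²x²) − D)/v².
√(D² + v²x²) = √(0.0230² + 0.367² × 420²) = 154.1; v² = 0.134689.
t = (154.1 − 0.0230)/0.134689 = 1140 days (vs. the pure-advection estimate x/v = 1140 d).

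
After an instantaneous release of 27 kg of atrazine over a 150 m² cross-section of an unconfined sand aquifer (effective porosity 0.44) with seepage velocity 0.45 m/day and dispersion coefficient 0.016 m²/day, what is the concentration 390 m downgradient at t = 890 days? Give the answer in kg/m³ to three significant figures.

0.00441 kg/m³

For an instantaneous plane source, C(x,t) = M/(n_e·A·√(4πDt)) · exp(−(x−vt)²/(4Dt)), with n_e·A the pore (flow) area.
Plume center vt = 0.45 × 890 = 400.5 m, so the well at 390 m is 10.5 m upgradient of the peak.
√(4πDt) = 13.38 m, giving peak height M/(n_e·A·√(4πDt)) = 27/(0.44 × 150 × 13.38) = 0.03057 kg/m³.
(x−vt)²/(4Dt) = (-10.5)²/(4 × 0.016 × 890) = 1.936; exp(−1.936) = 0.1443.
C = 0.03057 × 0.1443 = 0.00441 kg/m³.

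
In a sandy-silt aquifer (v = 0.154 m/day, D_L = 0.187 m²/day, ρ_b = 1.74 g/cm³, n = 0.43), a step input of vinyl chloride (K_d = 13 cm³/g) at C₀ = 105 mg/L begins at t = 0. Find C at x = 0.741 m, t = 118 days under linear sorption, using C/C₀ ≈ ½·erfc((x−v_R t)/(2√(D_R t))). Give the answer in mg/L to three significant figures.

34.5 mg/L

Retardation factor R = 1 + ρ_b·K_d/n = 1 + 1.74 × 13/0.43 = 53.60.
Sorption retards both mechanisms: v_R = v/R = 0.002873 m/day, D_R = D/R = 0.003489 m²/day.
v_R·t = 0.002873 × 118 = 0.339014 m; 2√(D_R t) = 1.283 m; argument = (0.741 − 0.339014)/1.283 = 0.3133.
C = C₀ × ½·erfc(0.3133) = 105 × 0.3289 = 34.5 mg/L.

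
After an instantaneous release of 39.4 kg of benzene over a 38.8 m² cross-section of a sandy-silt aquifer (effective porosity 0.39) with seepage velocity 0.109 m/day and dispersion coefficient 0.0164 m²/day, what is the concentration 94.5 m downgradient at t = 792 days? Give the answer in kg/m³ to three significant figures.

0.0564 kg/m³

For an instantaneous plane source, C(x,t) = M/(n_e·A·√(4πDt)) · exp(−(x−vt)²/(4Dt)), with n_e·A the pore (flow) area.
Plume center vt = 0.109 × 792 = 86.328 m, so the well at 94.5 m is 8.172 m downgradient of the peak.
√(4πDt) = 12.78 m, giving peak height M/(n_e·A·√(4πDt)) = 39.4/(0.39 × 38.8 × 12.78) = 0.2037 kg/m³.
(x−vt)²/(4Dt) = (8.172)²/(4 × 0.0164 × 792) = 1.285; exp(−1.285) = 0.2767.
C = 0.2037 × 0.2767 = 0.0564 kg/m³.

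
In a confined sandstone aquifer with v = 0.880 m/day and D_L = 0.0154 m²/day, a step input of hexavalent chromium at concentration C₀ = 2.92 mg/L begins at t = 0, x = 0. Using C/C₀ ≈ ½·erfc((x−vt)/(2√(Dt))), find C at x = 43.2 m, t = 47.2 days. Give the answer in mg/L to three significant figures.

0.245 mg/L

For a continuous step input, C/C₀ ≈ ½·erfc((x−vt)/(2√(Dt))).
vt = 0.880 × 47.2 = 41.536 m and 2√(Dt) = 2√(0.0154 × 47.2) = 1.705 m.
Argument (x−vt)/(2√(Dt)) = (43.2 − 41.536)/1.705 = 0.9760; ½·erfc(0.9760) = 0.08375.
C = 2.92 × 0.08375 = 0.245 mg/L.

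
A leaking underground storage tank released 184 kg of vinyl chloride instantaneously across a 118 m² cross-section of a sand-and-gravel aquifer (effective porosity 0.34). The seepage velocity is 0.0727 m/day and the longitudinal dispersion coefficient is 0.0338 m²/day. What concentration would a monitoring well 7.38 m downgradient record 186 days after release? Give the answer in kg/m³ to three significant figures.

0.115 kg/m³

For an instantaneous plane source, C(x,t) = M/(n_e·A·√(4πDt)) · exp(−(x−vt)²/(4Dt)), with n_e·A the pore (flow) area.
Plume center vt = 0.0727 × 186 = 13.5222 m, so the well at 7.38 m is 6.1422 m upgradient of the peak.
√(4πDt) = 8.888 m, giving peak height M/(n_e·A·√(4πDt)) = 184/(0.34 × 118 × 8.888) = 0.5160 kg/m³.
(x−vt)²/(4Dt) = (-6.1422)²/(4 × 0.0338 × 186) = 1.500; exp(−1.500) = 0.2231.
C = 0.5160 × 0.2231 = 0.115 kg/m³.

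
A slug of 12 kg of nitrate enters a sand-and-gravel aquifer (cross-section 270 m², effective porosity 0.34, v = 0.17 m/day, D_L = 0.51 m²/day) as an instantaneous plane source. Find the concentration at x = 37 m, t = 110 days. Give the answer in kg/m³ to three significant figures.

0.00111 kg/m³

For an instantaneous plane source, C(x,t) = M/(n_e·A·√(4πDt)) · exp(−(x−vt)²/(4Dt)), with n_e·A the pore (flow) area.
Plume center vt = 0.17 × 110 = 18.7 m, so the well at 37 m is 18.3 m downgradient of the peak.
√(4πDt) = 26.55 m, giving peak height M/(n_e·A·√(4πDt)) = 12/(0.34 × 270 × 26.55) = 0.004924 kg/m³.
(x−vt)²/(4Dt) = (18.3)²/(4 × 0.51 × 110) = 1.492; exp(−1.492) = 0.2249.
C = 0.004924 × 0.2249 = 0.00111 kg/m³.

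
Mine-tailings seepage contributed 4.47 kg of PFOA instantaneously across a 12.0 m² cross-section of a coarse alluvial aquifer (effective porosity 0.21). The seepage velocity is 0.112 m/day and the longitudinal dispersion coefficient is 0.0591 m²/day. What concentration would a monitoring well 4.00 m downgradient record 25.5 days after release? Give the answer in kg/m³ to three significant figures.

For an instantaneous plane source, C(x,t) = M/(n_e·A·√(4πDt)) · exp(−(x−vt)²/(4Dt)), with n_e·A the pore (flow) area.
Plume center vt = 0.112 × 25.5 = 2.856 m, so the well at 4.00 m is 1.144 m downgradient of the peak.
√(4πDt) = 4.352 m, giving peak height M/(n_e·A·√(4πDt)) = 4.47/(0.21 × 12.0 × 4.352) = 0.4076 kg/m³.
(x−vt)²/(4Dt) = (1.144)²/(4 × 0.0591 × 25.5) = 0.2171; exp(−0.2171) = 0.8048.
C = 0.4076 × 0.8048 = 0.328 kg/m³.

0.328 kg/m³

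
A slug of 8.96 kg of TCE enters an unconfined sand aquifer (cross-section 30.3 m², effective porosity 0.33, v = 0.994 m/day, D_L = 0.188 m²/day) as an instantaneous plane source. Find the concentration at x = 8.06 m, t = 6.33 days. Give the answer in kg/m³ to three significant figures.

For an instantaneous plane source, C(x,t) = M/(n_e·A·√(4πDt)) · exp(−(x−vt)²/(4Dt)), with n_e·A the pore (flow) area.
Plume center vt = 0.994 × 6.33 = 6.29202 m, so the well at 8.06 m is 1.76798 m downgradient of the peak.
√(4πDt) = 3.867 m, giving peak height M/(n_e·A·√(4πDt)) = 8.96/(0.33 × 30.3 × 3.867) = 0.2317 kg/m³.
(x−vt)²/(4Dt) = (1.76798)²/(4 × 0.188 × 6.33) = 0.6566; exp(−0.6566) = 0.5186.
C = 0.2317 × 0.5186 = 0.120 kg/m³.

0.120 kg/m³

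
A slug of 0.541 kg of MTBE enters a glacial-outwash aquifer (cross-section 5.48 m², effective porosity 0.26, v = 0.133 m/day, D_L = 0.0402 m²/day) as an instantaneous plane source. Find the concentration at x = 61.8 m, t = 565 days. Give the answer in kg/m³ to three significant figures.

0.00317 kg/m³

For an instantaneous plane source, C(x,t) = M/(n_e·A·√(4πDt)) · exp(−(x−vt)²/(4Dt)), with n_e·A the pore (flow) area.
Plume center vt = 0.133 × 565 = 75.145 m, so the well at 61.8 m is 13.345 m upgradient of the peak.
√(4πDt) = 16.89 m, giving peak height M/(n_e·A·√(4πDt)) = 0.541/(0.26 × 5.48 × 16.89) = 0.02248 kg/m³.
(x−vt)²/(4Dt) = (-13.345)²/(4 × 0.0402 × 565) = 1.960; exp(−1.960) = 0.1409.
C = 0.02248 × 0.1409 = 0.00317 kg/m³.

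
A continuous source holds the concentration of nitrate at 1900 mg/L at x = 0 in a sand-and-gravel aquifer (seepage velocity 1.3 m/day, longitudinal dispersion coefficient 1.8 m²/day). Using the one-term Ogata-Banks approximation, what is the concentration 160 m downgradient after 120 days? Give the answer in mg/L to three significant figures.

805 mg/L

For a continuous step input, C/C₀ ≈ ½·erfc((x−vt)/(2√(Dt))).
vt = 1.3 × 120 = 156 m and 2√(Dt) = 2√(1.8 × 120) = 29.39 m.
Argument (x−vt)/(2√(Dt)) = (160 − 156)/29.39 = 0.1361; ½·erfc(0.1361) = 0.4237.
C = 1900 × 0.4237 = 805 mg/L.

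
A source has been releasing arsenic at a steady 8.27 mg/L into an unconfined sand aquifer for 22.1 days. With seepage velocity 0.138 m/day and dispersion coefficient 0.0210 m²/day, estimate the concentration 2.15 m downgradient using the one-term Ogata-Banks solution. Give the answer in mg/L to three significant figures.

For a continuous step input, C/C₀ ≈ ½·erfc((x−vt)/(2√(Dt))).
vt = 0.138 × 22.1 = 3.0498 m and 2√(Dt) = 2√(0.0210 × 22.1) = 1.362 m.
Argument (x−vt)/(2√(Dt)) = (2.15 − 3.0498)/1.362 = -0.6606; ½·erfc(-0.6606) = 0.8249.
C = 8.27 × 0.8249 = 6.82 mg/L.

6.82 mg/L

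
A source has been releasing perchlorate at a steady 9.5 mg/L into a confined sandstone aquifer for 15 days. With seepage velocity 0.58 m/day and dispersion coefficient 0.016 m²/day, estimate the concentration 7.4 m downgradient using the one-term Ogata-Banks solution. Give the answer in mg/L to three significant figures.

For a continuous step input, C/C₀ ≈ ½·erfc((x−vt)/(2√(Dt))).
vt = 0.58 × 15 = 8.7 m and 2√(Dt) = 2√(0.016 × 15) = 0.9798 m.
Argument (x−vt)/(2√(Dt)) = (7.4 − 8.7)/0.9798 = -1.327; ½·erfc(-1.327) = 0.9697.
C = 9.5 × 0.9697 = 9.21 mg/L.

9.21 mg/L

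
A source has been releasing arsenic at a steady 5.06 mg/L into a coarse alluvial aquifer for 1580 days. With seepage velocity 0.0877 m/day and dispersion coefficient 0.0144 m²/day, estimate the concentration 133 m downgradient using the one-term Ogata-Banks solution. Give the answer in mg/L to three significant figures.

4.02 mg/L

For a continuous step input, C/C₀ ≈ ½·erfc((x−vt)/(2√(Dt))).
vt = 0.0877 × 1580 = 138.566 m and 2√(Dt) = 2√(0.0144 × 1580) = 9.540 m.
Argument (x−vt)/(2√(Dt)) = (133 − 138.566)/9.540 = -0.5834; ½·erfc(-0.5834) = 0.7953.
C = 5.06 × 0.7953 = 4.02 mg/L.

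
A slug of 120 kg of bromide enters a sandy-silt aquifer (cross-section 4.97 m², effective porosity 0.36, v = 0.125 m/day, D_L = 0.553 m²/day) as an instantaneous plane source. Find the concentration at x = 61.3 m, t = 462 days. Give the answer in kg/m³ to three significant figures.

1.17 kg/m³

For an instantaneous plane source, C(x,t) = M/(n_e·A·√(4πDt)) · exp(−(x−vt)²/(4Dt)), with n_e·A the pore (flow) area.
Plume center vt = 0.125 × 462 = 57.75 m, so the well at 61.3 m is 3.55 m downgradient of the peak.
√(4πDt) = 56.66 m, giving peak height M/(n_e·A·√(4πDt)) = 120/(0.36 × 4.97 × 56.66) = 1.184 kg/m³.
(x−vt)²/(4Dt) = (3.55)²/(4 × 0.553 × 462) = 0.01233; exp(−0.01233) = 0.9877.
C = 1.184 × 0.9877 = 1.17 kg/m³.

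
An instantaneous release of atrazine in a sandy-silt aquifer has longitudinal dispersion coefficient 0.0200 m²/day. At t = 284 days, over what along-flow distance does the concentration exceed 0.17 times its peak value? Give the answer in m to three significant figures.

The plume is Gaussian with σ = √(2Dt) = √(2 × 0.0200 × 284) = 3.370 m.
C/C_peak = exp(−Δx²/(2σ²)) = 0.17 ⇒ Δx = σ·√(−2 ln 0.17) = 3.370 × 1.883 = 6.346 m.
Width = 2Δx = 12.7 m.

12.7 m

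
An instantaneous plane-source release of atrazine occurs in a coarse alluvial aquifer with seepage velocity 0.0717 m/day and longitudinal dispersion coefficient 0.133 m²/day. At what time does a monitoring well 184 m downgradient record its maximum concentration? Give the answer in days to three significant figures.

For the 1D instantaneous-source solution, setting ∂C/∂t = 0 at fixed x gives v²t² + 2Dt − x² = 0, so t = (√(D² + v²x²) − D)/v².
√(D² + v²x²) = √(0.133² + 0.0717² × 184²) = 13.19; v² = 0.00514089.
t = (13.19 − 0.133)/0.00514089 = 2540 days (vs. the pure-advection estimate x/v = 2570 d).

2540 days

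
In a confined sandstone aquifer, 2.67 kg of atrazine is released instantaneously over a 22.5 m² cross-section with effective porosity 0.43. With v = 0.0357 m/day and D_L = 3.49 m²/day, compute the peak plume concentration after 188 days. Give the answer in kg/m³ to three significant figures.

0.00304 kg/m³

The peak of an instantaneous 1D plume sits at x = vt; there the Gaussian factor is 1 and C_max = M/(n_e·A·√(4πDt)), where n_e·A is the pore area the mass is dissolved in.
√(4πDt) = √(4π × 3.49 × 188) = 90.80 m, so C_max = 2.67/(0.43 × 22.5 × 90.80) = 0.00304 kg/m³.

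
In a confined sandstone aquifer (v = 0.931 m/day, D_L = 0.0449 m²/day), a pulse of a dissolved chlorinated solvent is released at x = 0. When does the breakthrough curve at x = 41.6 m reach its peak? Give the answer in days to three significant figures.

For the 1D instantaneous-source solution, setting ∂C/∂t = 0 at fixed x gives v²t² + 2Dt − x² = 0, so t = (√(D² + v²x²) − D)/v².
√(D² + v²x²) = √(0.0449² + 0.931² × 41.6²) = 38.73; v² = 0.866761.
t = (38.73 − 0.0449)/0.866761 = 44.6 days (vs. the pure-advection estimate x/v = 44.7 d).

44.6 days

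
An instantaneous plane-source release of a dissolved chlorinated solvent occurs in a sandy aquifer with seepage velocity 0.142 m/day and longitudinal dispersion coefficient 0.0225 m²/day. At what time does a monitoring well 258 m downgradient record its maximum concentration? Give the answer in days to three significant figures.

For the 1D instantaneous-source solution, setting ∂C/∂t = 0 at fixed x gives v²t² + 2Dt − x² = 0, so t = (√(D² + v²x²) − D)/v².
√(D² + v²x²) = √(0.0225² + 0.142² × 258²) = 36.64; v² = 0.020164.
t = (36.64 − 0.0225)/0.020164 = 1820 days (vs. the pure-advection estimate x/v = 1820 d).

1820 days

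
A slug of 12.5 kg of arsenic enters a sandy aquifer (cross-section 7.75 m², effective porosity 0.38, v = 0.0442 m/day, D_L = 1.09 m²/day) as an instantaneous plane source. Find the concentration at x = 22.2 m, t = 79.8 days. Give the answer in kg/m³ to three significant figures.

For an instantaneous plane source, C(x,t) = M/(n_e·A·√(4πDt)) · exp(−(x−vt)²/(4Dt)), with n_e·A the pore (flow) area.
Plume center vt = 0.0442 × 79.8 = 3.52716 m, so the well at 22.2 m is 18.67284 m downgradient of the peak.
√(4πDt) = 33.06 m, giving peak height M/(n_e·A·√(4πDt)) = 12.5/(0.38 × 7.75 × 33.06) = 0.1284 kg/m³.
(x−vt)²/(4Dt) = (18.67284)²/(4 × 1.09 × 79.8) = 1.002; exp(−1.002) = 0.3671.
C = 0.1284 × 0.3671 = 0.0471 kg/m³.

0.0471 kg/m³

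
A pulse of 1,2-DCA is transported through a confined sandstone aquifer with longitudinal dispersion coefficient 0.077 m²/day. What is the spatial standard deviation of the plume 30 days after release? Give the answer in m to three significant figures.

2.15 m

Dispersive spreading gives a Gaussian with σ² = 2Dt; advection only shifts the center.
σ = √(2 × 0.077 × 30) = 2.15 m.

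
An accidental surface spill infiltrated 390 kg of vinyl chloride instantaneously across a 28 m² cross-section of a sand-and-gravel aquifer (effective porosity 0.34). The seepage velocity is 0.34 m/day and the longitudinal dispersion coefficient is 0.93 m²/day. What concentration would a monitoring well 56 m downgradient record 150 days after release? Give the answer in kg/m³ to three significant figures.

0.936 kg/m³

For an instantaneous plane source, C(x,t) = M/(n_e·A·√(4πDt)) · exp(−(x−vt)²/(4Dt)), with n_e·A the pore (flow) area.
Plume center vt = 0.34 × 150 = 51 m, so the well at 56 m is 5 m downgradient of the peak.
√(4πDt) = 41.87 m, giving peak height M/(n_e·A·√(4πDt)) = 390/(0.34 × 28 × 41.87) = 0.9784 kg/m³.
(x−vt)²/(4Dt) = (5)²/(4 × 0.93 × 150) = 0.04480; exp(−0.04480) = 0.9562.
C = 0.9784 × 0.9562 = 0.936 kg/m³.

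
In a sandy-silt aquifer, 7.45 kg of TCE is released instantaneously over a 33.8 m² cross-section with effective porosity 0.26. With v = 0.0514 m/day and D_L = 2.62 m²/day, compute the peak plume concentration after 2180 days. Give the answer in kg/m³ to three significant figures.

The peak of an instantaneous 1D plume sits at x = vt; there the Gaussian factor is 1 and C_max = M/(n_e·A·√(4πDt)), where n_e·A is the pore area the mass is dissolved in.
√(4πDt) = √(4π × 2.62 × 2180) = 267.9 m, so C_max = 7.45/(0.26 × 33.8 × 267.9) = 0.00316 kg/m³.

0.00316 kg/m³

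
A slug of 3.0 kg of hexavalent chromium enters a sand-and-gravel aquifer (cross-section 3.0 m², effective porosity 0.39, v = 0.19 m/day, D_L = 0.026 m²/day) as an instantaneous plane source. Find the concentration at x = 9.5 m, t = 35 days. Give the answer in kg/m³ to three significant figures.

0.0814 kg/m³

For an instantaneous plane source, C(x,t) = M/(n_e·A·√(4πDt)) · exp(−(x−vt)²/(4Dt)), with n_e·A the pore (flow) area.
Plume center vt = 0.19 × 35 = 6.65 m, so the well at 9.5 m is 2.85 m downgradient of the peak.
√(4πDt) = 3.382 m, giving peak height M/(n_e·A·√(4πDt)) = 3.0/(0.39 × 3.0 × 3.382) = 0.7582 kg/m³.
(x−vt)²/(4Dt) = (2.85)²/(4 × 0.026 × 35) = 2.231; exp(−2.231) = 0.1074.
C = 0.7582 × 0.1074 = 0.0814 kg/m³.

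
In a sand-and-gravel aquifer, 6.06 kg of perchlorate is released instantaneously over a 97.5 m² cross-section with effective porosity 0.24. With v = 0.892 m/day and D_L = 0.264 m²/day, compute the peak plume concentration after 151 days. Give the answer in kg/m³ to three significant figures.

0.0116 kg/m³

The peak of an instantaneous 1D plume sits at x = vt; there the Gaussian factor is 1 and C_max = M/(n_e·A·√(4πDt)), where n_e·A is the pore area the mass is dissolved in.
√(4πDt) = √(4π × 0.264 × 151) = 22.38 m, so C_max = 6.06/(0.24 × 97.5 × 22.38) = 0.0116 kg/m³.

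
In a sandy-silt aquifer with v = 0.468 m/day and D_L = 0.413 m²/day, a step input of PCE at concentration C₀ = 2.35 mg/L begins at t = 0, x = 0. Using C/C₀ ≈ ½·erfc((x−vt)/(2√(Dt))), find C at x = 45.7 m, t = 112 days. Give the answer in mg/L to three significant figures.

For a continuous step input, C/C₀ ≈ ½·erfc((x−vt)/(2√(Dt))).
vt = 0.468 × 112 = 52.416 m and 2√(Dt) = 2√(0.413 × 112) = 13.60 m.
Argument (x−vt)/(2√(Dt)) = (45.7 − 52.416)/13.60 = -0.4938; ½·erfc(-0.4938) = 0.7575.
C = 2.35 × 0.7575 = 1.78 mg/L.

1.78 mg/L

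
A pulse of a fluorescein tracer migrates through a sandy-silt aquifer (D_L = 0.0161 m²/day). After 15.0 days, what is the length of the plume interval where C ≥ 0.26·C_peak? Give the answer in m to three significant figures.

2.28 m

The plume is Gaussian with σ = √(2Dt) = √(2 × 0.0161 × 15.0) = 0.6950 m.
C/C_peak = exp(−Δx²/(2σ²)) = 0.26 ⇒ Δx = σ·√(−2 ln 0.26) = 0.6950 × 1.641 = 1.140 m.
Width = 2Δx = 2.28 m.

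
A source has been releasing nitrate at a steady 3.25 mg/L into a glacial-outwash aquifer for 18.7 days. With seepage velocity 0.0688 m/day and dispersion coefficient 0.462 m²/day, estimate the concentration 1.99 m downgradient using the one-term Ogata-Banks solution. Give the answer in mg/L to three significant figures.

1.41 mg/L

For a continuous step input, C/C₀ ≈ ½·erfc((x−vt)/(2√(Dt))).
vt = 0.0688 × 18.7 = 1.28656 m and 2√(Dt) = 2√(0.462 × 18.7) = 5.879 m.
Argument (x−vt)/(2√(Dt)) = (1.99 − 1.28656)/5.879 = 0.1197; ½·erfc(0.1197) = 0.4328.
C = 3.25 × 0.4328 = 1.41 mg/L.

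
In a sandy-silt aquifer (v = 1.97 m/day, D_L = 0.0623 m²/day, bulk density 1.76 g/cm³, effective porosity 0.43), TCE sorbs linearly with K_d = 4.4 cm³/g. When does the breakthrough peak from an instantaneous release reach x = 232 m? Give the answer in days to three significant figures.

2240 days

Retardation factor R = 1 + ρ_b·K_d/n = 1 + 1.76 × 4.4/0.43 = 19.01.
Sorption retards both mechanisms: v_R = v/R = 0.1036 m/day, D_R = D/R = 0.003277 m²/day.
Peak time from v_R²t² + 2D_R t − x² = 0: t = (√(D_R² + v_R²x²) − D_R)/v_R².
√(D_R² + v_R²x²) = √(0.003277² + 0.1036² × 232²) = 24.04; v_R² = 0.01073.
t = (24.04 − 0.003277)/0.01073 = 2240 days.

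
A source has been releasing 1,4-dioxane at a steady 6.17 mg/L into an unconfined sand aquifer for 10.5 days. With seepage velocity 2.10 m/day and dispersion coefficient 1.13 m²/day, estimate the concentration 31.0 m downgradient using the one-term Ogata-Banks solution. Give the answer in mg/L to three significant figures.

For a continuous step input, C/C₀ ≈ ½·erfc((x−vt)/(2√(Dt))).
vt = 2.10 × 10.5 = 22.05 m and 2√(Dt) = 2√(1.13 × 10.5) = 6.889 m.
Argument (x−vt)/(2√(Dt)) = (31.0 − 22.05)/6.889 = 1.299; ½·erfc(1.299) = 0.03310.
C = 6.17 × 0.03310 = 0.204 mg/L.

0.204 mg/L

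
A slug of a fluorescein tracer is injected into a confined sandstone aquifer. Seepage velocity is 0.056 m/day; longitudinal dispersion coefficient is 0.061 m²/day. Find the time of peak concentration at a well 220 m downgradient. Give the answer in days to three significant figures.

For the 1D instantaneous-source solution, setting ∂C/∂t = 0 at fixed x gives v²t² + 2Dt − x² = 0, so t = (√(D² + v²x²) − D)/v².
√(D² + v²x²) = √(0.061² + 0.056² × 220²) = 12.32; v² = 0.003136.
t = (12.32 − 0.061)/0.003136 = 3910 days (vs. the pure-advection estimate x/v = 3930 d).

3910 days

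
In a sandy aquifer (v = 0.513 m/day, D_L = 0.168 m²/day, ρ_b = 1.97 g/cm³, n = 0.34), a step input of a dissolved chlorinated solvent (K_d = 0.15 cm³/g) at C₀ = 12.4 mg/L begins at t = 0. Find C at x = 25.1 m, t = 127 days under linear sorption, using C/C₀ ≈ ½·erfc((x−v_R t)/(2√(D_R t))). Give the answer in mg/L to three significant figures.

Retardation factor R = 1 + ρ_b·K_d/n = 1 + 1.97 × 0.15/0.34 = 1.869.
Sorption retards both mechanisms: v_R = v/R = 0.2745 m/day, D_R = D/R = 0.08989 m²/day.
v_R·t = 0.2745 × 127 = 34.8615 m; 2√(D_R t) = 6.758 m; argument = (25.1 − 34.8615)/6.758 = -1.444.
C = C₀ × ½·erfc(-1.444) = 12.4 × 0.9794 = 12.1 mg/L.

12.1 mg/L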